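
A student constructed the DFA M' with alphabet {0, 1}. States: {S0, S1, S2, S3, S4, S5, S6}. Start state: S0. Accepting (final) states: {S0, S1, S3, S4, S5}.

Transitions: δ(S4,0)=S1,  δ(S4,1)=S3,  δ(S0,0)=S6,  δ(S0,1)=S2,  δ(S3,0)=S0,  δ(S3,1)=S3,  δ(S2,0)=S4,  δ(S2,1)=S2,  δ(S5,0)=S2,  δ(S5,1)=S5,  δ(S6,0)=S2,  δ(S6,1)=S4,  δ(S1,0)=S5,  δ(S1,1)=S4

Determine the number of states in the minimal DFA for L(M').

7

Start with accepting vs non-accepting: {S0,S1,S3,S4,S5} | {S2,S6}.
Split {S0,S1,S3,S4,S5} by δ(·,0) → {S1,S3,S4} and {S0,S5}.
Refine {S1,S3,S4} on symbol 0: members go to different blocks, giving {S1,S3} and {S4}.
Split {S1,S3} by δ(·,1) → {S1} and {S3}.
Refine {S2,S6} on symbol 0: members go to different blocks, giving {S2} and {S6}.
Refine {S0,S5} on symbol 0: members go to different blocks, giving {S0} and {S5}.
Stable partition: {S1} | {S2} | {S0} | {S4} | {S3} | {S6} | {S5} — 7 equivalence classes.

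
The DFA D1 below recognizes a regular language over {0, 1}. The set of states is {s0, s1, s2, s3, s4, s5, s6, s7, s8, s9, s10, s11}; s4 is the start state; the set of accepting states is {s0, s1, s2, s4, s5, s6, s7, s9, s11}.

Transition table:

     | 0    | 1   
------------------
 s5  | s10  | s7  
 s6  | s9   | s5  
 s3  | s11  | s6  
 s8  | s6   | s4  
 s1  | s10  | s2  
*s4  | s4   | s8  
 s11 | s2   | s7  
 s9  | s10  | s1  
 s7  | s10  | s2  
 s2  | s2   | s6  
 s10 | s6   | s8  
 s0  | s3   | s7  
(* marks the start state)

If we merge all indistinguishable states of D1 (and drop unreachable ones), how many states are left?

First remove the unreachable states {s0,s3,s11}; 9 states remain.
Initial partition by acceptance: {s1,s2,s4,s5,s6,s7,s9} | {s8,s10}.
Refine {s1,s2,s4,s5,s6,s7,s9} on symbol 0: members go to different blocks, giving {s1,s5,s7,s9} and {s2,s4,s6}.
On input 1, block {s1,s5,s7,s9} splits into {s1,s7} and {s5,s9}.
Refine {s8,s10} on symbol 1: members go to different blocks, giving {s8} and {s10}.
Refine {s2,s4,s6} on symbol 0: members go to different blocks, giving {s2,s4} and {s6}.
Refine {s2,s4} on symbol 1: members go to different blocks, giving {s2} and {s4}.
The partition is now stable with 7 blocks: {s1,s7} | {s8} | {s2} | {s5,s9} | {s10} | {s6} | {s4}.

7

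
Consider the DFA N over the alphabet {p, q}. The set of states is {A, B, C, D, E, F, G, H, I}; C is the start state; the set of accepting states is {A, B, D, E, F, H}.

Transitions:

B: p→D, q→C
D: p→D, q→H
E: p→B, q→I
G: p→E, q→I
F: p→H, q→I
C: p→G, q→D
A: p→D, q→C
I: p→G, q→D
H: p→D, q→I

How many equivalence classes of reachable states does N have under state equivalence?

5

Reachable states from the start: {B,C,D,E,G,H,I}. Unreachable: {A,F} — drop them.
Initial partition by acceptance: {B,D,E,H} | {C,G,I}.
Split {B,D,E,H} by δ(·,q) → {B,E,H} and {D}.
Refine {B,E,H} on symbol p: members go to different blocks, giving {B,H} and {E}.
Refine {C,G,I} on symbol p: members go to different blocks, giving {C,I} and {G}.
Stable partition: {B,H} | {C,I} | {D} | {E} | {G} — 5 equivalence classes.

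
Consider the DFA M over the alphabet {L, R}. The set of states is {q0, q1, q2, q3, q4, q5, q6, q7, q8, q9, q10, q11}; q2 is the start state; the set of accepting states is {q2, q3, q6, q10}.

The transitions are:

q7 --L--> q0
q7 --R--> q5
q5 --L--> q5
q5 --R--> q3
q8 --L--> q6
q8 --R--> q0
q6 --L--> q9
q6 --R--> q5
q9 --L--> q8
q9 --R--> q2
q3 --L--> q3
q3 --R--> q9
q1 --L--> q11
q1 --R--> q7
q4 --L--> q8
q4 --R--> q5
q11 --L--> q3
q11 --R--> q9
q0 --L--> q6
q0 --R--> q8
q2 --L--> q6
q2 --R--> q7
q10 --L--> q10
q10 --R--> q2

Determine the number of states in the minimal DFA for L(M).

7

First remove the unreachable states {q1,q4,q10,q11}; 8 states remain.
Start with accepting vs non-accepting: {q2,q3,q6} | {q0,q5,q7,q8,q9}.
On input L, block {q2,q3,q6} splits into {q2,q3} and {q6}.
On input L, block {q2,q3} splits into {q2} and {q3}.
On input L, block {q0,q5,q7,q8,q9} splits into {q5,q7,q9} and {q0,q8}.
On input L, block {q5,q7,q9} splits into {q7,q9} and {q5}.
Refine {q7,q9} on symbol R: members go to different blocks, giving {q7} and {q9}.
The partition is now stable with 7 blocks: {q2} | {q7} | {q6} | {q3} | {q0,q8} | {q5} | {q9}.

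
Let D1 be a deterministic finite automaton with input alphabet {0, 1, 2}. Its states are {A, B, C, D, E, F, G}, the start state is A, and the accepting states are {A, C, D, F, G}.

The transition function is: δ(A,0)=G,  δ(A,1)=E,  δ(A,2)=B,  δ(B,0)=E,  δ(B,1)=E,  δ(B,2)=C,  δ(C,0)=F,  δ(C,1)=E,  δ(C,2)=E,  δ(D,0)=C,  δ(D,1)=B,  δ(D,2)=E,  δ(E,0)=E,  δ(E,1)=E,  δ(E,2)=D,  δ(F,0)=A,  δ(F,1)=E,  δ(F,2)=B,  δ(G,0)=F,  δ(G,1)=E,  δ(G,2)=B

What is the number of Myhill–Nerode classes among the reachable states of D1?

All states are reachable from the start state.
P0 = {A,C,D,F,G} | {B,E}.
No further refinement is possible. Final partition (2 blocks): {A,C,D,F,G} | {B,E}.

2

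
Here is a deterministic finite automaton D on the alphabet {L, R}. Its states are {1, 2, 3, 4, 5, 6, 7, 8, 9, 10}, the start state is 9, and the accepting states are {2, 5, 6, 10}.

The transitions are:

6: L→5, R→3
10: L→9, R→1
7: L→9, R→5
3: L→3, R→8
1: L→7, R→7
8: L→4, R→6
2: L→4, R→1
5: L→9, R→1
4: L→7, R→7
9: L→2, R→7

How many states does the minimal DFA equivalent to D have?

States {3,6,8,10} cannot be reached from the start state, so discard them.
Initial partition by acceptance: {2,5} | {1,4,7,9}.
On input L, block {1,4,7,9} splits into {1,4,7} and {9}.
Split {2,5} by δ(·,L) → {2} and {5}.
Refine {1,4,7} on symbol L: members go to different blocks, giving {1,4} and {7}.
No further refinement is possible. Final partition (5 blocks): {2} | {1,4} | {9} | {5} | {7}.

5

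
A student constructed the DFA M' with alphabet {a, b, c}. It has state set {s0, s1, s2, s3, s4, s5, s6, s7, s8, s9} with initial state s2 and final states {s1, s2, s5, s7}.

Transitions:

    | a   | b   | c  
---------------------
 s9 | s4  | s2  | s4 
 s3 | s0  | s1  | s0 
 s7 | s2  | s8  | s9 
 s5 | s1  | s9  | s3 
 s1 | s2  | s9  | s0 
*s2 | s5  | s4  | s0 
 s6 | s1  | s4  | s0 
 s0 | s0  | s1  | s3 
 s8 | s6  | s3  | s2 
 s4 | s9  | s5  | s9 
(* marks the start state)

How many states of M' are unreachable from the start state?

Starting at s2 and following transitions, the reachable set is {s0, s1, s2, s3, s4, s5, s9}. That leaves s6, s7, s8 unreachable — 3 in total.

3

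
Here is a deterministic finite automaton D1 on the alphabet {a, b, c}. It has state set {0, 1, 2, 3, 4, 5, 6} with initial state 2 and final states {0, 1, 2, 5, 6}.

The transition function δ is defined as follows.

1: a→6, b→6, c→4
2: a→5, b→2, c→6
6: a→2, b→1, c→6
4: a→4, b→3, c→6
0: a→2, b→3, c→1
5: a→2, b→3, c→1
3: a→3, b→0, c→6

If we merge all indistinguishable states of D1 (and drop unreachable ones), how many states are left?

6

Every state is reachable, so we keep all 7.
P0 = {0,1,2,5,6} | {3,4}.
Refine {0,1,2,5,6} on symbol b: members go to different blocks, giving {1,2,6} and {0,5}.
Refine {1,2,6} on symbol a: members go to different blocks, giving {1,6} and {2}.
Split {1,6} by δ(·,a) → {1} and {6}.
Refine {3,4} on symbol b: members go to different blocks, giving {3} and {4}.
The partition is now stable with 6 blocks: {1} | {3} | {0,5} | {2} | {6} | {4}.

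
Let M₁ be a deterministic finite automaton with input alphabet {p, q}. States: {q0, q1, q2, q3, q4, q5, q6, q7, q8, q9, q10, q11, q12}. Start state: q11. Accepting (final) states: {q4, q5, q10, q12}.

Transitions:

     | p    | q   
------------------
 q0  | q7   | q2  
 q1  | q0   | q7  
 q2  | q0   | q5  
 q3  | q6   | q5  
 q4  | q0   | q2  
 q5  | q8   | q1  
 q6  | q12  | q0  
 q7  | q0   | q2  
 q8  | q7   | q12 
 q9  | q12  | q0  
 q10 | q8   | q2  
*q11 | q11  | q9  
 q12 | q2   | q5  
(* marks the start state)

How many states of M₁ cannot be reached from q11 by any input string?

4

No path from q11 leads to q3, q4, q6, q10; the other 9 states are all reachable.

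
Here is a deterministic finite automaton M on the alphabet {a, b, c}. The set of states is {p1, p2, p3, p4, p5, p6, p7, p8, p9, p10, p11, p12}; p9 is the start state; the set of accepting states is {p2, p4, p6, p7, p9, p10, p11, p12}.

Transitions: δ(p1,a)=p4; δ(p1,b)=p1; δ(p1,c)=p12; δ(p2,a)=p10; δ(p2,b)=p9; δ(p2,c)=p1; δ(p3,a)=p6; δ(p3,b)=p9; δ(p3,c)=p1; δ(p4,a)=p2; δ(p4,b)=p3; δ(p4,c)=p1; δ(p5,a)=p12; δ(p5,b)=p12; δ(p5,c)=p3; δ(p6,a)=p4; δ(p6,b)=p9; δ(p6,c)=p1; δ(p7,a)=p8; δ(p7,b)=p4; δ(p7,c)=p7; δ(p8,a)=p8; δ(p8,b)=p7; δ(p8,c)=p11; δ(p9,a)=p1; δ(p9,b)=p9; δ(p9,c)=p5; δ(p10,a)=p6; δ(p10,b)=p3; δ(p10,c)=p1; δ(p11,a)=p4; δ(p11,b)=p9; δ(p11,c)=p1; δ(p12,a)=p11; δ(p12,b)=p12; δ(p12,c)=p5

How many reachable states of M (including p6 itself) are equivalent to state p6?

States {p7,p8} cannot be reached from the start state, so discard them.
Start with accepting vs non-accepting: {p2,p4,p6,p9,p10,p11,p12} | {p1,p3,p5}.
Split {p2,p4,p6,p9,p10,p11,p12} by δ(·,a) → {p2,p4,p6,p10,p11,p12} and {p9}.
On input b, block {p2,p4,p6,p10,p11,p12} splits into {p2,p6,p11} and {p4,p10} and {p12}.
On input a, block {p1,p3,p5} splits into {p1} and {p3} and {p5}.
Stable partition: {p2,p6,p11} | {p1} | {p9} | {p4,p10} | {p12} | {p3} | {p5} — 7 equivalence classes.
State p6 belongs to the block {p2,p6,p11}, which has 3 states.

3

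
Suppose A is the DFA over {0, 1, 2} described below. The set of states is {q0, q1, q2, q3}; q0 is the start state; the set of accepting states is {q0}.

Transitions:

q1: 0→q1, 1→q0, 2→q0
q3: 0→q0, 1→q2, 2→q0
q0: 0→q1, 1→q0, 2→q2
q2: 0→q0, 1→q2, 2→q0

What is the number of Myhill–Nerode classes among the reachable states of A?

3

Reachable states from the start: {q0,q1,q2}. Unreachable: {q3} — drop them.
Initial partition by acceptance: {q0} | {q1,q2}.
On input 0, block {q1,q2} splits into {q1} and {q2}.
No further refinement is possible. Final partition (3 blocks): {q0} | {q1} | {q2}.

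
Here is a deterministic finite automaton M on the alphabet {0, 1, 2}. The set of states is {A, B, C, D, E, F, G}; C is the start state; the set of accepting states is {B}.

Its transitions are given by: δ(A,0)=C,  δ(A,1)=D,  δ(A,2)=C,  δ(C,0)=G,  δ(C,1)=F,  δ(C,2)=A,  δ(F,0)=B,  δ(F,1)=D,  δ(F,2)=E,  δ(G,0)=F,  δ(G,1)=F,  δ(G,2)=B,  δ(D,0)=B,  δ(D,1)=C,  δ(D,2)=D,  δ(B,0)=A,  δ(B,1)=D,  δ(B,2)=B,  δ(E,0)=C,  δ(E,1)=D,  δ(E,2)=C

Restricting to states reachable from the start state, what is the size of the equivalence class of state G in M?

1

All states are reachable from the start state.
Start with accepting vs non-accepting: {B} | {A,C,D,E,F,G}.
Refine {A,C,D,E,F,G} on symbol 0: members go to different blocks, giving {A,C,E,G} and {D,F}.
Split {A,C,E,G} by δ(·,0) → {A,C,E} and {G}.
On input 0, block {A,C,E} splits into {A,E} and {C}.
Split {D,F} by δ(·,1) → {D} and {F}.
No further refinement is possible. Final partition (6 blocks): {B} | {A,E} | {D} | {G} | {C} | {F}.
State G belongs to the block {G}, which has 1 states.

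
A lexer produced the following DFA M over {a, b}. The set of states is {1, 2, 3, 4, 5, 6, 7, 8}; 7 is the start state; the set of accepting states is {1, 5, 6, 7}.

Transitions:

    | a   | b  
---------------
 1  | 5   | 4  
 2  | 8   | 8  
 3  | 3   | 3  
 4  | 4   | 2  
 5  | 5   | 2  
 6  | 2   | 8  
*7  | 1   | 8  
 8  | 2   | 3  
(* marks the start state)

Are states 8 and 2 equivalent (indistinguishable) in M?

Yes

Reachable states from the start: {1,2,3,4,5,7,8}. Unreachable: {6} — drop them.
Start with accepting vs non-accepting: {1,5,7} | {2,3,4,8}.
Stable partition: {1,5,7} | {2,3,4,8} — 2 equivalence classes.
8 and 2 lie in the same block of the stable partition, so they are equivalent — no string distinguishes them.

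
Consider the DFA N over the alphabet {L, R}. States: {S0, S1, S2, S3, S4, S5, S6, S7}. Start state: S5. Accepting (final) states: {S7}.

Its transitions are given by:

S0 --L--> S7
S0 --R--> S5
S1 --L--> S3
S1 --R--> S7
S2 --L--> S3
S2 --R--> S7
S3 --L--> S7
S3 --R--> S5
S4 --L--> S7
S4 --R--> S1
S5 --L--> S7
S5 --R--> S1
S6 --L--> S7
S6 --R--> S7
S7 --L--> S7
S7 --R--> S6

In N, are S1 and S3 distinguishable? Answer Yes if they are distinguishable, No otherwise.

First remove the unreachable states {S0,S2,S4}; 5 states remain.
P0 = {S7} | {S1,S3,S5,S6}.
Split {S1,S3,S5,S6} by δ(·,L) → {S3,S5,S6} and {S1}.
Split {S3,S5,S6} by δ(·,R) → {S3} and {S5} and {S6}.
The partition is now stable with 5 blocks: {S7} | {S3} | {S1} | {S5} | {S6}.
S1 and S3 end up in different blocks, so they are distinguishable. For instance, the string 'L' is accepted from only S3.

Yes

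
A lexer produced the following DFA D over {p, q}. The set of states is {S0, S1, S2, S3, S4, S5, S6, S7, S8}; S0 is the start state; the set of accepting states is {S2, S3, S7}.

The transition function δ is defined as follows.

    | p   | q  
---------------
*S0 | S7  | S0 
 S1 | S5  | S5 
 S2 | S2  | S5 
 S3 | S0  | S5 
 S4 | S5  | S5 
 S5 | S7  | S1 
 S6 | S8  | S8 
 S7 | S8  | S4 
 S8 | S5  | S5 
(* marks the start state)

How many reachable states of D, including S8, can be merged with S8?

3

Reachable states from the start: {S0,S1,S4,S5,S7,S8}. Unreachable: {S2,S3,S6} — drop them.
P0 = {S7} | {S0,S1,S4,S5,S8}.
Refine {S0,S1,S4,S5,S8} on symbol p: members go to different blocks, giving {S1,S4,S8} and {S0,S5}.
Refine {S0,S5} on symbol q: members go to different blocks, giving {S0} and {S5}.
The partition is now stable with 4 blocks: {S7} | {S1,S4,S8} | {S0} | {S5}.
The equivalence class containing S8 is {S1,S4,S8}, of size 3.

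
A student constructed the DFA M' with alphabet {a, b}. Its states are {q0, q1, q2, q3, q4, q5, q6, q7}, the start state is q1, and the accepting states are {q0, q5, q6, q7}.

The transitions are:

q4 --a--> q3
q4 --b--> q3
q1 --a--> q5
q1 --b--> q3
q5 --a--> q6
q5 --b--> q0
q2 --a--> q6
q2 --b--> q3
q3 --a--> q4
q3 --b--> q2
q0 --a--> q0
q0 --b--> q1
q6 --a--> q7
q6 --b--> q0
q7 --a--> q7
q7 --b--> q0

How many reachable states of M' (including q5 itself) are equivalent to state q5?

3

All states are reachable from the start state.
Initial partition by acceptance: {q0,q5,q6,q7} | {q1,q2,q3,q4}.
On input b, block {q0,q5,q6,q7} splits into {q5,q6,q7} and {q0}.
On input a, block {q1,q2,q3,q4} splits into {q1,q2} and {q3,q4}.
Split {q3,q4} by δ(·,b) → {q3} and {q4}.
Stable partition: {q5,q6,q7} | {q1,q2} | {q0} | {q3} | {q4} — 5 equivalence classes.
The equivalence class containing q5 is {q5,q6,q7}, of size 3.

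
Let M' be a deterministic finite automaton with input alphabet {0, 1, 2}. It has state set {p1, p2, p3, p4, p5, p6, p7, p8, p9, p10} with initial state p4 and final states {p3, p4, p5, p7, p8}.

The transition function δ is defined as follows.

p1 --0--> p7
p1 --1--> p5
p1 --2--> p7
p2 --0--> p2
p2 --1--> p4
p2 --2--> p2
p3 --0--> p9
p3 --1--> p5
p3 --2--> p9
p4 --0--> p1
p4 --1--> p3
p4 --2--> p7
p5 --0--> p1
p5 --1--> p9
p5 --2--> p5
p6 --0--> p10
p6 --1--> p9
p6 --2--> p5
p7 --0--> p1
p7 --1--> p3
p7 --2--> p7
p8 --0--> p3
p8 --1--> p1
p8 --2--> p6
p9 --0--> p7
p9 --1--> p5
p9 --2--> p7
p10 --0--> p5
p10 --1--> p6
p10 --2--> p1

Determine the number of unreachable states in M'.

BFS from p4 reaches {p1, p3, p4, p5, p7, p9}; the 4 state(s) p2, p6, p8, p10 are never visited.

4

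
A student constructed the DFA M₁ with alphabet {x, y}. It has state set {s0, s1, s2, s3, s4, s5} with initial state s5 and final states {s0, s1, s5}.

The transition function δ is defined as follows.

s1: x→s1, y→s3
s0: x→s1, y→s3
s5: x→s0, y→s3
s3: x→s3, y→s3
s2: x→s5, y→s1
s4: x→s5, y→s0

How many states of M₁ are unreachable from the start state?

BFS from s5 reaches {s0, s1, s3, s5}; the 2 state(s) s2, s4 are never visited.

2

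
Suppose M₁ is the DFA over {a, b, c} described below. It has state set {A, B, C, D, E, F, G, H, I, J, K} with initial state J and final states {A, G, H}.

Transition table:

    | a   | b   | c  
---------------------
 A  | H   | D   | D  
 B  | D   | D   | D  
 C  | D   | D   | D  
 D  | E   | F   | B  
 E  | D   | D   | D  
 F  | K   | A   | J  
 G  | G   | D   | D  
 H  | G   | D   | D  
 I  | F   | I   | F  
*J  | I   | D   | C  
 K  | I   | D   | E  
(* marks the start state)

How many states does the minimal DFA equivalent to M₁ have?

6

Initial partition by acceptance: {A,G,H} | {B,C,D,E,F,I,J,K}.
Split {B,C,D,E,F,I,J,K} by δ(·,b) → {B,C,D,E,I,J,K} and {F}.
Split {B,C,D,E,I,J,K} by δ(·,a) → {B,C,D,E,J,K} and {I}.
Split {B,C,D,E,J,K} by δ(·,a) → {B,C,D,E} and {J,K}.
On input b, block {B,C,D,E} splits into {B,C,E} and {D}.
Stable partition: {A,G,H} | {B,C,E} | {F} | {I} | {J,K} | {D} — 6 equivalence classes.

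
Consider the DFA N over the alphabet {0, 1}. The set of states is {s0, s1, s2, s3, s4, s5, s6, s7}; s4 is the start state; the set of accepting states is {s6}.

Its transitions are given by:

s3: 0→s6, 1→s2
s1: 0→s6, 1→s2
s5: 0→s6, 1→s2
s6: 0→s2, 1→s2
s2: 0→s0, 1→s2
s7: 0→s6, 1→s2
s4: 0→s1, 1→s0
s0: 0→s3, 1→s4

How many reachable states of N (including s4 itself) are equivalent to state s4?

2

States {s5,s7} cannot be reached from the start state, so discard them.
Start with accepting vs non-accepting: {s6} | {s0,s1,s2,s3,s4}.
Split {s0,s1,s2,s3,s4} by δ(·,0) → {s0,s2,s4} and {s1,s3}.
Refine {s0,s2,s4} on symbol 0: members go to different blocks, giving {s0,s4} and {s2}.
Stable partition: {s6} | {s0,s4} | {s1,s3} | {s2} — 4 equivalence classes.
The equivalence class containing s4 is {s0,s4}, of size 2.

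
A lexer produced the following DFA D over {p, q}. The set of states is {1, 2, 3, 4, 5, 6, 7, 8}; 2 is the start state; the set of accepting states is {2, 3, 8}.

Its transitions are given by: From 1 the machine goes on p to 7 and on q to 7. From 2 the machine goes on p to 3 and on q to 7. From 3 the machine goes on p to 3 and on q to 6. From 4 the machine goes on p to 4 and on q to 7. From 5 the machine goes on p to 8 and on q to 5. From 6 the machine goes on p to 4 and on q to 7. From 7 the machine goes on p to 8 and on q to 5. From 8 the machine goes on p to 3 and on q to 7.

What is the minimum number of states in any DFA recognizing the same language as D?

States {1} cannot be reached from the start state, so discard them.
P0 = {2,3,8} | {4,5,6,7}.
Refine {4,5,6,7} on symbol p: members go to different blocks, giving {4,6} and {5,7}.
Refine {2,3,8} on symbol q: members go to different blocks, giving {2,8} and {3}.
No further refinement is possible. Final partition (4 blocks): {2,8} | {4,6} | {5,7} | {3}.

4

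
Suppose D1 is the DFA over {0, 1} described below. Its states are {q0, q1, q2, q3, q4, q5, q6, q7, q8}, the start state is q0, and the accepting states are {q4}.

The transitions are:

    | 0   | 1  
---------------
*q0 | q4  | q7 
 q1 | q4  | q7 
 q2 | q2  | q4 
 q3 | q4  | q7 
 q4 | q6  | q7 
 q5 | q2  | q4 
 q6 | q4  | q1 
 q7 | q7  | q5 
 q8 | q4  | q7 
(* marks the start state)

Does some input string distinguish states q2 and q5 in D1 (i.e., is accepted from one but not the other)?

Reachable states from the start: {q0,q1,q2,q4,q5,q6,q7}. Unreachable: {q3,q8} — drop them.
Initial partition by acceptance: {q4} | {q0,q1,q2,q5,q6,q7}.
Split {q0,q1,q2,q5,q6,q7} by δ(·,0) → {q0,q1,q6} and {q2,q5,q7}.
On input 1, block {q0,q1,q6} splits into {q0,q1} and {q6}.
On input 1, block {q2,q5,q7} splits into {q2,q5} and {q7}.
No further refinement is possible. Final partition (5 blocks): {q4} | {q0,q1} | {q2,q5} | {q6} | {q7}.
q2 and q5 lie in the same block of the stable partition, so they are equivalent — no string distinguishes them.

No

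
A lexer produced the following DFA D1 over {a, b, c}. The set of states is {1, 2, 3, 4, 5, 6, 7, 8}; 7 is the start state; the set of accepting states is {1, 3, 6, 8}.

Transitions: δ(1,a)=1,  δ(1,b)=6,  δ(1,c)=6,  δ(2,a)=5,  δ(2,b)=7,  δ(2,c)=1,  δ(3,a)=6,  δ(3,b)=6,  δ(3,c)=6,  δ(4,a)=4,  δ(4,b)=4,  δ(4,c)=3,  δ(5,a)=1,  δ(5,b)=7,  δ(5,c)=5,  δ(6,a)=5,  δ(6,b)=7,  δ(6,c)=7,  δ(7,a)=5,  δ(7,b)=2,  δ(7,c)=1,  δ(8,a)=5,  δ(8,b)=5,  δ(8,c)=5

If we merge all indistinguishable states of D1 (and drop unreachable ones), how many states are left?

4

States {3,4,8} cannot be reached from the start state, so discard them.
Start with accepting vs non-accepting: {1,6} | {2,5,7}.
Refine {1,6} on symbol a: members go to different blocks, giving {1} and {6}.
Refine {2,5,7} on symbol a: members go to different blocks, giving {2,7} and {5}.
The partition is now stable with 4 blocks: {1} | {2,7} | {6} | {5}.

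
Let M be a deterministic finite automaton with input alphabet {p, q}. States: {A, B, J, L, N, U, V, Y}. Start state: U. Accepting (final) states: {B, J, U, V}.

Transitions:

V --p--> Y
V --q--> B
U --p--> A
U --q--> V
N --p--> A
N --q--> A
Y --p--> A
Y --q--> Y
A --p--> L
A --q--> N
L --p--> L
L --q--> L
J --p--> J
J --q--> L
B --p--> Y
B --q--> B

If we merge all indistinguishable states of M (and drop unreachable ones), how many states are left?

2

States {J} cannot be reached from the start state, so discard them.
P0 = {B,U,V} | {A,L,N,Y}.
The partition is now stable with 2 blocks: {B,U,V} | {A,L,N,Y}.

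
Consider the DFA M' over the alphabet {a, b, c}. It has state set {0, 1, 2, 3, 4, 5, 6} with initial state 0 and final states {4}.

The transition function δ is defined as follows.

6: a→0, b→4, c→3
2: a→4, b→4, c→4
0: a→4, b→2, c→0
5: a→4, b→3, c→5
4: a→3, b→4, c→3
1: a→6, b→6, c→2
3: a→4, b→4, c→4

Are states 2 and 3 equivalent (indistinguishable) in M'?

States {1,5,6} cannot be reached from the start state, so discard them.
Initial partition by acceptance: {4} | {0,2,3}.
Refine {0,2,3} on symbol b: members go to different blocks, giving {2,3} and {0}.
Stable partition: {4} | {2,3} | {0} — 3 equivalence classes.
2 and 3 lie in the same block of the stable partition, so they are equivalent — no string distinguishes them.

Yes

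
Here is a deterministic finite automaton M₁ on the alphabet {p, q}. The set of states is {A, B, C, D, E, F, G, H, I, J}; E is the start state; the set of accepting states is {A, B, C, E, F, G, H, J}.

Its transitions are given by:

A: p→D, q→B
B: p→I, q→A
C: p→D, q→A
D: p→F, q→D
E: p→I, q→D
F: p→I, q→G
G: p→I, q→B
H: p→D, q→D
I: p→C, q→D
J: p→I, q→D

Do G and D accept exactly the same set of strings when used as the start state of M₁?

No

First remove the unreachable states {H,J}; 8 states remain.
Start with accepting vs non-accepting: {A,B,C,E,F,G} | {D,I}.
On input q, block {A,B,C,E,F,G} splits into {A,B,C,F,G} and {E}.
Stable partition: {A,B,C,F,G} | {D,I} | {E} — 3 equivalence classes.
G and D end up in different blocks, so they are distinguishable. For instance, the string 'ε' is accepted from only G.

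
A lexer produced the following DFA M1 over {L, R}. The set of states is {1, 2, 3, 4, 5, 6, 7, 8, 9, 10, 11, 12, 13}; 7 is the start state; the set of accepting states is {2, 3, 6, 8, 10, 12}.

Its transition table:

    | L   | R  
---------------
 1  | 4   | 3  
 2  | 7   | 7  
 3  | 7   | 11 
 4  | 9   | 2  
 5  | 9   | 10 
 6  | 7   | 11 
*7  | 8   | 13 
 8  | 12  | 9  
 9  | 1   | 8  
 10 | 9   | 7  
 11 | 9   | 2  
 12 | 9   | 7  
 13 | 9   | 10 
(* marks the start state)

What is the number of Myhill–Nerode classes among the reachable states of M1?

9

Reachable states from the start: {1,2,3,4,7,8,9,10,11,12,13}. Unreachable: {5,6} — drop them.
Start with accepting vs non-accepting: {2,3,8,10,12} | {1,4,7,9,11,13}.
On input L, block {2,3,8,10,12} splits into {2,3,10,12} and {8}.
Split {1,4,7,9,11,13} by δ(·,L) → {1,4,9,11,13} and {7}.
Refine {2,3,10,12} on symbol L: members go to different blocks, giving {2,3} and {10,12}.
On input R, block {2,3} splits into {2} and {3}.
On input R, block {1,4,9,11,13} splits into {4,11} and {1} and {9} and {13}.
Stable partition: {2} | {4,11} | {8} | {7} | {10,12} | {3} | {1} | {9} | {13} — 9 equivalence classes.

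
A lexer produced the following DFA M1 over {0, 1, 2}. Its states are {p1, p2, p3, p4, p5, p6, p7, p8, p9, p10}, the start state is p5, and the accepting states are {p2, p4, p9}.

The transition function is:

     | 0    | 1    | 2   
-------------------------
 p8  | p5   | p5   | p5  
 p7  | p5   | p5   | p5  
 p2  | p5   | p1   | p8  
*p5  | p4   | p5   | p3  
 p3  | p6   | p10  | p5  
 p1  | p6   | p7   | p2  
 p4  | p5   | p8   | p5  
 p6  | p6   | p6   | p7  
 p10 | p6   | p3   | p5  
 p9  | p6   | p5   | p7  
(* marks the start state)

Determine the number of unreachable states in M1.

3

Starting at p5 and following transitions, the reachable set is {p3, p4, p5, p6, p7, p8, p10}. That leaves p1, p2, p9 unreachable — 3 in total.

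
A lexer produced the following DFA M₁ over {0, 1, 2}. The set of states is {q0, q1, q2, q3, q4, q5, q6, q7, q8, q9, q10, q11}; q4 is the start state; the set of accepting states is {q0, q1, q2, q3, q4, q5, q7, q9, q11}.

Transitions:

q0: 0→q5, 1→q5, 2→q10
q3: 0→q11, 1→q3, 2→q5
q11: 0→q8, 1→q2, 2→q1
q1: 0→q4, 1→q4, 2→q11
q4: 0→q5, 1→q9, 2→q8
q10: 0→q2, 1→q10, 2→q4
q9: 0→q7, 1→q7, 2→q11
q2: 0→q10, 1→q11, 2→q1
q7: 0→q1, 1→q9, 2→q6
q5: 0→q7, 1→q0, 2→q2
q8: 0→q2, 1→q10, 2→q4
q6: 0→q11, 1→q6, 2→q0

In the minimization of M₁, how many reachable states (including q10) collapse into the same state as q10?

Reachable states from the start: {q0,q1,q2,q4,q5,q6,q7,q8,q9,q10,q11}. Unreachable: {q3} — drop them.
P0 = {q0,q1,q2,q4,q5,q7,q9,q11} | {q6,q8,q10}.
Split {q0,q1,q2,q4,q5,q7,q9,q11} by δ(·,0) → {q0,q1,q4,q5,q7,q9} and {q2,q11}.
Split {q0,q1,q4,q5,q7,q9} by δ(·,2) → {q0,q4,q7} and {q1,q5,q9}.
No further refinement is possible. Final partition (4 blocks): {q0,q4,q7} | {q6,q8,q10} | {q2,q11} | {q1,q5,q9}.
State q10 belongs to the block {q6,q8,q10}, which has 3 states.

3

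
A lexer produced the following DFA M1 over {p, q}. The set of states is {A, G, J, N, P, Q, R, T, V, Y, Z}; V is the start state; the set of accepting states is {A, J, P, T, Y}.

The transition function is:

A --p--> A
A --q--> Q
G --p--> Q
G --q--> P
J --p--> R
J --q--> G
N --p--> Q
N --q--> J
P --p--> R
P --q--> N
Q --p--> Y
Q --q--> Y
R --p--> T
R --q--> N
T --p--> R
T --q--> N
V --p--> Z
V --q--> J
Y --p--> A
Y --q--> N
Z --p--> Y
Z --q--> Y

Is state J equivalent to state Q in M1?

Every state is reachable, so we keep all 11.
Start with accepting vs non-accepting: {A,J,P,T,Y} | {G,N,Q,R,V,Z}.
On input p, block {A,J,P,T,Y} splits into {J,P,T} and {A,Y}.
Split {G,N,Q,R,V,Z} by δ(·,p) → {G,N,V} and {Q,Z} and {R}.
On input q, block {A,Y} splits into {A} and {Y}.
No further refinement is possible. Final partition (6 blocks): {J,P,T} | {G,N,V} | {A} | {Q,Z} | {R} | {Y}.
J and Q end up in different blocks, so they are distinguishable. For instance, the string 'ε' is accepted from only J.

No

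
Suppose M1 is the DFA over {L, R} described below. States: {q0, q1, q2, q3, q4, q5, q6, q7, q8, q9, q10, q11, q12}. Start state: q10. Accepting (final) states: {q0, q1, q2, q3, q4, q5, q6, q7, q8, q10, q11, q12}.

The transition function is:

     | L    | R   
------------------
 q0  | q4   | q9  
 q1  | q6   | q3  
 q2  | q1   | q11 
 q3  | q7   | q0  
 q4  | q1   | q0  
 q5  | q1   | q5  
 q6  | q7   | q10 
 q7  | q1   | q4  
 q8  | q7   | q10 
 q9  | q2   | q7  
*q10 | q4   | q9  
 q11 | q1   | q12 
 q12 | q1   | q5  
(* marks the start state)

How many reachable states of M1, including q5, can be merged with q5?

States {q8} cannot be reached from the start state, so discard them.
P0 = {q0,q1,q2,q3,q4,q5,q6,q7,q10,q11,q12} | {q9}.
Refine {q0,q1,q2,q3,q4,q5,q6,q7,q10,q11,q12} on symbol R: members go to different blocks, giving {q1,q2,q3,q4,q5,q6,q7,q11,q12} and {q0,q10}.
Refine {q1,q2,q3,q4,q5,q6,q7,q11,q12} on symbol R: members go to different blocks, giving {q1,q2,q5,q7,q11,q12} and {q3,q4,q6}.
Split {q1,q2,q5,q7,q11,q12} by δ(·,L) → {q2,q5,q7,q11,q12} and {q1}.
Split {q2,q5,q7,q11,q12} by δ(·,R) → {q2,q5,q11,q12} and {q7}.
Split {q3,q4,q6} by δ(·,L) → {q3,q6} and {q4}.
No further refinement is possible. Final partition (7 blocks): {q2,q5,q11,q12} | {q9} | {q0,q10} | {q3,q6} | {q1} | {q7} | {q4}.
The equivalence class containing q5 is {q2,q5,q11,q12}, of size 4.

4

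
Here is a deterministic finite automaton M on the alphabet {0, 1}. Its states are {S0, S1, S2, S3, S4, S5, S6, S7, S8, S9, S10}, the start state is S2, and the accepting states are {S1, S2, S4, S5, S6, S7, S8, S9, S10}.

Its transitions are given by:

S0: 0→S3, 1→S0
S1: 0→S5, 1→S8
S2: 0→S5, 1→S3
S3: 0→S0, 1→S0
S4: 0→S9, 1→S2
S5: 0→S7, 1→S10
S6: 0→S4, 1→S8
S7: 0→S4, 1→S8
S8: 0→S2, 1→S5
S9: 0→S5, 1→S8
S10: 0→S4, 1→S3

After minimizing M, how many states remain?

States {S1,S6} cannot be reached from the start state, so discard them.
Start with accepting vs non-accepting: {S2,S4,S5,S7,S8,S9,S10} | {S0,S3}.
Split {S2,S4,S5,S7,S8,S9,S10} by δ(·,1) → {S4,S5,S7,S8,S9} and {S2,S10}.
Split {S4,S5,S7,S8,S9} by δ(·,0) → {S4,S5,S7,S9} and {S8}.
Refine {S4,S5,S7,S9} on symbol 1: members go to different blocks, giving {S4,S5} and {S7,S9}.
Stable partition: {S4,S5} | {S0,S3} | {S2,S10} | {S8} | {S7,S9} — 5 equivalence classes.

5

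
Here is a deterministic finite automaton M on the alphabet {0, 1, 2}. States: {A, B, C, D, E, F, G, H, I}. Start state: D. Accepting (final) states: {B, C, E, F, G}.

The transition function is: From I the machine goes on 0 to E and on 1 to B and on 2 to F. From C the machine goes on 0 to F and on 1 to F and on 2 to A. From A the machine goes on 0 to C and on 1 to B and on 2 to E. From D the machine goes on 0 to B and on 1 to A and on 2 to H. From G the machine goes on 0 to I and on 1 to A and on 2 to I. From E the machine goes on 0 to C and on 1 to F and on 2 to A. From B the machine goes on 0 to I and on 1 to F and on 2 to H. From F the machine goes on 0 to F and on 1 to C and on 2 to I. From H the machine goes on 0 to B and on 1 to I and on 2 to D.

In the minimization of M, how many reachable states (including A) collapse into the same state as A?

2

Reachable states from the start: {A,B,C,D,E,F,H,I}. Unreachable: {G} — drop them.
Start with accepting vs non-accepting: {B,C,E,F} | {A,D,H,I}.
Refine {B,C,E,F} on symbol 0: members go to different blocks, giving {C,E,F} and {B}.
On input 0, block {A,D,H,I} splits into {A,I} and {D,H}.
No further refinement is possible. Final partition (4 blocks): {C,E,F} | {A,I} | {B} | {D,H}.
State A belongs to the block {A,I}, which has 2 states.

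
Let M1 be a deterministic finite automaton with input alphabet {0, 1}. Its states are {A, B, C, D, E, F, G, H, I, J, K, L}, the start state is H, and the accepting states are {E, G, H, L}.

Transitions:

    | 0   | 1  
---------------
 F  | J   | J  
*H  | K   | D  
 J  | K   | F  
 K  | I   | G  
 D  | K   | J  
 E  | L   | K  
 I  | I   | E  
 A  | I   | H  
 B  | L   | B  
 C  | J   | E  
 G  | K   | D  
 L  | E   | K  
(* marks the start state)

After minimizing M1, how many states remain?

7

First remove the unreachable states {A,B,C}; 9 states remain.
Start with accepting vs non-accepting: {E,G,H,L} | {D,F,I,J,K}.
Split {E,G,H,L} by δ(·,0) → {E,L} and {G,H}.
On input 1, block {D,F,I,J,K} splits into {D,F,J} and {I} and {K}.
Split {D,F,J} by δ(·,0) → {D,J} and {F}.
Split {D,J} by δ(·,1) → {D} and {J}.
The partition is now stable with 7 blocks: {E,L} | {D} | {G,H} | {I} | {K} | {F} | {J}.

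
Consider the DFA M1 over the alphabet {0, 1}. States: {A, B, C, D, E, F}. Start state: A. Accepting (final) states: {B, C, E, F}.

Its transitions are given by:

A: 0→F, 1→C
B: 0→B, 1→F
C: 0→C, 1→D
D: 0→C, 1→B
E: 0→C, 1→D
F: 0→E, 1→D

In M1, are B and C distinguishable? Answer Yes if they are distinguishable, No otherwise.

All states are reachable from the start state.
P0 = {B,C,E,F} | {A,D}.
Split {B,C,E,F} by δ(·,1) → {C,E,F} and {B}.
Split {A,D} by δ(·,1) → {A} and {D}.
No further refinement is possible. Final partition (4 blocks): {C,E,F} | {A} | {B} | {D}.
B and C end up in different blocks, so they are distinguishable. For instance, the string '1' is accepted from only B.

Yes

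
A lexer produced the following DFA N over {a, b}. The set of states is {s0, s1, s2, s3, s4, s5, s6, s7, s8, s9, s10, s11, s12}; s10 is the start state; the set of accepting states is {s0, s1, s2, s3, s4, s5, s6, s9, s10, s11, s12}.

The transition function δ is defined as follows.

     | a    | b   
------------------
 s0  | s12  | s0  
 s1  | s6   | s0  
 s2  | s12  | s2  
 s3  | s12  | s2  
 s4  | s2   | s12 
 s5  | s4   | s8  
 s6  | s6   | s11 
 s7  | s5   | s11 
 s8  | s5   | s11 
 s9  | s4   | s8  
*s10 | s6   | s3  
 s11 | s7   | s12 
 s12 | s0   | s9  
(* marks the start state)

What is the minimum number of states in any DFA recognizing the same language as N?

Reachable states from the start: {s0,s2,s3,s4,s5,s6,s7,s8,s9,s10,s11,s12}. Unreachable: {s1} — drop them.
Initial partition by acceptance: {s0,s2,s3,s4,s5,s6,s9,s10,s11,s12} | {s7,s8}.
On input a, block {s0,s2,s3,s4,s5,s6,s9,s10,s11,s12} splits into {s0,s2,s3,s4,s5,s6,s9,s10,s12} and {s11}.
Split {s0,s2,s3,s4,s5,s6,s9,s10,s12} by δ(·,b) → {s0,s2,s3,s4,s10,s12} and {s5,s9} and {s6}.
On input a, block {s0,s2,s3,s4,s10,s12} splits into {s0,s2,s3,s4,s12} and {s10}.
Refine {s0,s2,s3,s4,s12} on symbol b: members go to different blocks, giving {s0,s2,s3,s4} and {s12}.
On input a, block {s0,s2,s3,s4} splits into {s0,s2,s3} and {s4}.
The partition is now stable with 8 blocks: {s0,s2,s3} | {s7,s8} | {s11} | {s5,s9} | {s6} | {s10} | {s12} | {s4}.

8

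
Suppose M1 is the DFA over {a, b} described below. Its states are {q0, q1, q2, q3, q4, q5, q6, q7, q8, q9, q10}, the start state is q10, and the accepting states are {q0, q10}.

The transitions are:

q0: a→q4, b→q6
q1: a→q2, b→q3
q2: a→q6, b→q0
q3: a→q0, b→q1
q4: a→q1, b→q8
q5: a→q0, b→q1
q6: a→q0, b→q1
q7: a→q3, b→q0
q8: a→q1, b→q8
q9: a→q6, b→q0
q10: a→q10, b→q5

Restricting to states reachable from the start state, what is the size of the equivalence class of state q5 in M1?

3

States {q7,q9} cannot be reached from the start state, so discard them.
Start with accepting vs non-accepting: {q0,q10} | {q1,q2,q3,q4,q5,q6,q8}.
Split {q0,q10} by δ(·,a) → {q0} and {q10}.
Split {q1,q2,q3,q4,q5,q6,q8} by δ(·,a) → {q1,q2,q4,q8} and {q3,q5,q6}.
On input a, block {q1,q2,q4,q8} splits into {q1,q4,q8} and {q2}.
Refine {q1,q4,q8} on symbol a: members go to different blocks, giving {q4,q8} and {q1}.
Stable partition: {q0} | {q4,q8} | {q10} | {q3,q5,q6} | {q2} | {q1} — 6 equivalence classes.
State q5 belongs to the block {q3,q5,q6}, which has 3 states.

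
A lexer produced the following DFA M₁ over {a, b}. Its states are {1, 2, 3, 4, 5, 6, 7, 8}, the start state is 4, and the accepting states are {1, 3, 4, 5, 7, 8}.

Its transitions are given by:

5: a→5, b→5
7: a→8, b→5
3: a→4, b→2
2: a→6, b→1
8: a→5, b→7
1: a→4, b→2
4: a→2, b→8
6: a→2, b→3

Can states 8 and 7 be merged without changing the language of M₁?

Yes

Every state is reachable, so we keep all 8.
Start with accepting vs non-accepting: {1,3,4,5,7,8} | {2,6}.
On input a, block {1,3,4,5,7,8} splits into {1,3,5,7,8} and {4}.
Split {1,3,5,7,8} by δ(·,a) → {5,7,8} and {1,3}.
No further refinement is possible. Final partition (4 blocks): {5,7,8} | {2,6} | {4} | {1,3}.
8 and 7 lie in the same block of the stable partition, so they are equivalent — no string distinguishes them.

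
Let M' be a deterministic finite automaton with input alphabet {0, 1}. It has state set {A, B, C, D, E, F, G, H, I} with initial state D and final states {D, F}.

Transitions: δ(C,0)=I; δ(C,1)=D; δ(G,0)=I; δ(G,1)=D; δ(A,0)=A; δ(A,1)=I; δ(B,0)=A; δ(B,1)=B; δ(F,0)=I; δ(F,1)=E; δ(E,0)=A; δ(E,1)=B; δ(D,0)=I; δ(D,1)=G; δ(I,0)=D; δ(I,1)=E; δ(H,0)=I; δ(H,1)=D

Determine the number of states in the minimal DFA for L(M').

States {C,F,H} cannot be reached from the start state, so discard them.
Initial partition by acceptance: {D} | {A,B,E,G,I}.
On input 0, block {A,B,E,G,I} splits into {A,B,E,G} and {I}.
Split {A,B,E,G} by δ(·,0) → {A,B,E} and {G}.
Refine {A,B,E} on symbol 1: members go to different blocks, giving {B,E} and {A}.
Stable partition: {D} | {B,E} | {I} | {G} | {A} — 5 equivalence classes.

5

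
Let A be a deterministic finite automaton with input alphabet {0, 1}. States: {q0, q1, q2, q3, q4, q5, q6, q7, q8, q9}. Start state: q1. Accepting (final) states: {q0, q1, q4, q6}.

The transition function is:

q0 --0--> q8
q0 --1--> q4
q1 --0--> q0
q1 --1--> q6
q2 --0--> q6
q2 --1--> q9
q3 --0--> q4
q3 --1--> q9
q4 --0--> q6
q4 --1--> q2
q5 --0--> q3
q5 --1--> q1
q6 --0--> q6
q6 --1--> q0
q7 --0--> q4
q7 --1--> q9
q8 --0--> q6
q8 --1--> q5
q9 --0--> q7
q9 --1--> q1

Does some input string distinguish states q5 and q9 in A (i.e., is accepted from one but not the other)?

No

Every state is reachable, so we keep all 10.
P0 = {q0,q1,q4,q6} | {q2,q3,q5,q7,q8,q9}.
Refine {q0,q1,q4,q6} on symbol 0: members go to different blocks, giving {q1,q4,q6} and {q0}.
On input 0, block {q1,q4,q6} splits into {q4,q6} and {q1}.
Refine {q4,q6} on symbol 1: members go to different blocks, giving {q4} and {q6}.
Refine {q2,q3,q5,q7,q8,q9} on symbol 0: members go to different blocks, giving {q2,q8} and {q3,q7} and {q5,q9}.
Stable partition: {q4} | {q2,q8} | {q0} | {q1} | {q6} | {q3,q7} | {q5,q9} — 7 equivalence classes.
q5 and q9 lie in the same block of the stable partition, so they are equivalent — no string distinguishes them.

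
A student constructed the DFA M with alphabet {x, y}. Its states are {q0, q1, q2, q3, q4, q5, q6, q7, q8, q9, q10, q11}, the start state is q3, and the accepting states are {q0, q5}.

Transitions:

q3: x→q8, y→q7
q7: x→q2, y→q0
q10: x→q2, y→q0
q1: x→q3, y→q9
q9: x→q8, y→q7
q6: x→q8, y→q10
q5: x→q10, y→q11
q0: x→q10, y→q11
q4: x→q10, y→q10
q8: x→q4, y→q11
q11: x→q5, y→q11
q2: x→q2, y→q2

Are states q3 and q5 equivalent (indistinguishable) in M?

Reachable states from the start: {q0,q2,q3,q4,q5,q7,q8,q10,q11}. Unreachable: {q1,q6,q9} — drop them.
Start with accepting vs non-accepting: {q0,q5} | {q2,q3,q4,q7,q8,q10,q11}.
On input x, block {q2,q3,q4,q7,q8,q10,q11} splits into {q2,q3,q4,q7,q8,q10} and {q11}.
Split {q2,q3,q4,q7,q8,q10} by δ(·,y) → {q2,q3,q4} and {q7,q10} and {q8}.
Refine {q2,q3,q4} on symbol x: members go to different blocks, giving {q2} and {q3} and {q4}.
No further refinement is possible. Final partition (7 blocks): {q0,q5} | {q2} | {q11} | {q7,q10} | {q8} | {q3} | {q4}.
q3 and q5 end up in different blocks, so they are distinguishable. For instance, the string 'ε' is accepted from only q5.

No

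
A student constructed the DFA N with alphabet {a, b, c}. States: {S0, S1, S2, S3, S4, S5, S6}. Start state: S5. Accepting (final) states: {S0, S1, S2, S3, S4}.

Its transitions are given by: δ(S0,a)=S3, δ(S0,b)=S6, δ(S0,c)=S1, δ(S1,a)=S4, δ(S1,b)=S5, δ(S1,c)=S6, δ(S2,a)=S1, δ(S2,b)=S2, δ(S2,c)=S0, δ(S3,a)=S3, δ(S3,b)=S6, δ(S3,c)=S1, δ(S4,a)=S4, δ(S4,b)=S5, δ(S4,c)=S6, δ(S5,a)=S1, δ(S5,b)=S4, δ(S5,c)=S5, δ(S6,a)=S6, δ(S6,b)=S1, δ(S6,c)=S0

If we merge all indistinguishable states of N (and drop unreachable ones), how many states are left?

States {S2} cannot be reached from the start state, so discard them.
Initial partition by acceptance: {S0,S1,S3,S4} | {S5,S6}.
Split {S0,S1,S3,S4} by δ(·,c) → {S0,S3} and {S1,S4}.
Split {S5,S6} by δ(·,a) → {S5} and {S6}.
Stable partition: {S0,S3} | {S5} | {S1,S4} | {S6} — 4 equivalence classes.

4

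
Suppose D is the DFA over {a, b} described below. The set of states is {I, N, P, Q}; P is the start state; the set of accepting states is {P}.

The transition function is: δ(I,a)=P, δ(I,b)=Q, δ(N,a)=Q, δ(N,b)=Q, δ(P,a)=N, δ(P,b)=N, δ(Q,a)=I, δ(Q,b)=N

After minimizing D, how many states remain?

P0 = {P} | {I,N,Q}.
Refine {I,N,Q} on symbol a: members go to different blocks, giving {N,Q} and {I}.
On input a, block {N,Q} splits into {Q} and {N}.
The partition is now stable with 4 blocks: {P} | {Q} | {I} | {N}.

4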